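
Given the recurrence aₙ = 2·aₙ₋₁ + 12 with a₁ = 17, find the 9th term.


Computing step by step:
a_1 = 17
a_2 = 46
a_3 = 104
a_4 = 220
a_5 = 452
a_6 = 916
a_7 = 1844
a_8 = 3700
a_9 = 7412


a_9 = 7412


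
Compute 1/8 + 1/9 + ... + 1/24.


Σₖ₌8^24 1/k = 1/8 + 1/9 + 1/10 + ... + 1/24
= 2111531243/1784742960
≈ 1.1831

Sum = 2111531243/1784742960 ≈ 1.1831


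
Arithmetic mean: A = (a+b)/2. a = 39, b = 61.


AM = (39 + 61)/2 = 100/2 = 50

AM = 50


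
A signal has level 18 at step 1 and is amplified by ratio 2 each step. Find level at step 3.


aₙ = a₁·r^(n-1)
= 18×2^2
= 18×4
= 72

a_3 = 72


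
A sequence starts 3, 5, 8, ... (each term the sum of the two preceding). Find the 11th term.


Computing iteratively: 3, 5, 8, 13, 21, 34, 55, 89, 144, 233, 377
a_11 = 377

a_11 = 377


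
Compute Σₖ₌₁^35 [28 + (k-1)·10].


aₙ = 28 + (35-1)×10 = 368
Sₙ = n(a₁+aₙ)/2 = 35×(28+368)/2
= 35×396/2 = 6930

S_35 = 6930


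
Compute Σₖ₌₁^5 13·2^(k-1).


Sₙ = 13×(2^5 - 1)/(2 - 1)
= 13×(32 - 1)/1
= 13×31/1
= 403

S_5 = 403


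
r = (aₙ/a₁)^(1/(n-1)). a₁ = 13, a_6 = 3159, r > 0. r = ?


r^(n-1) = aₙ/a₁
r^5 = 3159/13 = 243
r = 243^(1/5)
= 3

r = 3


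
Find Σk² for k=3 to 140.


Σₖ₌3^140 k² = Σₖ₌₁^140 k² − Σₖ₌₁^2 k²
= 140·141·281/6 − 2·3·5/6
= 924490 − 5 = 924485

Σk² = 924485


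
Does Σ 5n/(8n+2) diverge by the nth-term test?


lim(n→∞) 5n/(8n+2) = 5/8 = 5/8  (divide numerator and denominator by n)
lim aₙ = 5/8 ≠ 0 → series DIVERGES

Diverges (lim aₙ = 5/8 ≠ 0)


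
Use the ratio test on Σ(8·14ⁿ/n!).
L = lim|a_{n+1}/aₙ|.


aₙ = 8·14^n/n!
a_{n+1}/aₙ = 14^(n+1)/(n+1)! × n!/14^n  (constant 8 cancels)
= 14/(n+1)
L = lim(n→∞) 14/(n+1) = 0
L < 1 → series CONVERGES

Converges (ratio test: L = 0 < 1)


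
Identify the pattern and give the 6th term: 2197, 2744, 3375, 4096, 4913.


Pattern: perfect cubes: n³
Terms: 2197, 2744, 3375, 4096, 4913
Next term = 5832

Next term = 5832


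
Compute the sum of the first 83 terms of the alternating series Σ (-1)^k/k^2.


S = -1 + 1/4 - 1/9 + 1/16 - 1/25 + 1/36 - 1/49 + 1/64 ± ...
= -0.8225
(Full series converges to -π²/12 ≈ -0.8225)

S_83 = -0.8225


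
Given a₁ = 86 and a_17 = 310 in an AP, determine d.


d = (aₙ - a₁)/(n-1)
= (310 - 86)/(17-1)
= 224/16 = 14

d = 14


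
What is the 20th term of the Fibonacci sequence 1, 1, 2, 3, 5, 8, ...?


Fibonacci sequence: 1, 1, 2, 3, 5, 8, 13, 21, 34, 55, 89, ...
F(20) = 6765

F(20) = 6765


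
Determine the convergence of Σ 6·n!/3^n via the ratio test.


aₙ = 6·n!/3^n
a_{n+1}/aₙ = (n+1)!/3^(n+1) × 3^n/n!  (constant 6 cancels)
= (n+1)/3
L = lim(n→∞) (n+1)/3 = ∞
L > 1 → series DIVERGES

Diverges (ratio test: L = ∞ > 1)


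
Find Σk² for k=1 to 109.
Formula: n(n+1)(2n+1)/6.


n = 109
n(n+1)(2n+1)/6 = 109×110×219/6
= 2625810/6 = 437635

Σk² = 437635


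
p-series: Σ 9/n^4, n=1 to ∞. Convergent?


p-series test: Σ c/n^p converges if p > 1, diverges if p ≤ 1 (constant c > 0 doesn't affect convergence).
p = 4
4 > 1 → CONVERGES

Converges (p = 4 > 1)


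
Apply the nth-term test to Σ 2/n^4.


lim(n→∞) 2/n^4 = 0
lim aₙ = 0 → nth-term test is INCONCLUSIVE
(Need other tests; this is actually a convergent p-series with p=4 > 1)

Inconclusive (lim aₙ = 0; need another test)


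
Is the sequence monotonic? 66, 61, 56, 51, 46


Differences: -5, -5, -5, -5
All differences < 0 → strictly DECREASING

Monotonically decreasing


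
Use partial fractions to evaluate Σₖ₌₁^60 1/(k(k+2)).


1/(k(k+2)) = (1/2)·(1/k - 1/(k+2)) (partial fractions)
Telescoping: Σ = (1/2)·(1 + 1/2 - 1/61 - 1/62) = 2775/3782

Sum = 2775/3782


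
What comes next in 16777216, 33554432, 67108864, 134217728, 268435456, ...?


Pattern: powers of 2: 2ⁿ
Terms: 16777216, 33554432, 67108864, 134217728, 268435456
Next term = 536870912

Next term = 536870912


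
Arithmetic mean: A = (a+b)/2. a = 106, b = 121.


AM = (106 + 121)/2 = 227/2 = 113.5

AM = 113.5


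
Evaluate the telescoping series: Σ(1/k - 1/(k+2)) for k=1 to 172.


Telescoping with gap 2: two head and two tail terms survive.
= (1 + 1/2) - (1/173 + 1/174)
= 3/2 - 1/173 - 1/174 = 22403/15051

Sum = 22403/15051


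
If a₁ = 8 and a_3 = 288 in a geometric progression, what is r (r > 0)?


r^(n-1) = aₙ/a₁
r^2 = 288/8 = 36
r = 36^(1/2)
= ±6; taking r > 0 gives r = 6

r = 6


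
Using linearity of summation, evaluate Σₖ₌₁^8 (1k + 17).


Σ(1k+17) = 1·Σk + 17·n
= 1·36 + 17·8
= 36 + 136 = 172

Σ = 172


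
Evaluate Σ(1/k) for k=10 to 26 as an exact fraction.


Σₖ₌10^26 1/k = 1/10 + 1/11 + 1/12 + ... + 1/26
= 27452509171/26771144400
≈ 1.0255

Sum = 27452509171/26771144400 ≈ 1.0255


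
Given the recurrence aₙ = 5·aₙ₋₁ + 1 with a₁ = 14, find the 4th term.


Computing step by step:
a_1 = 14
a_2 = 71
a_3 = 356
a_4 = 1781


a_4 = 1781


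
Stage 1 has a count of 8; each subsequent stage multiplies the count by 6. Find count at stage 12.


aₙ = a₁·r^(n-1)
= 8×6^11
= 8×362797056
= 2902376448

a_12 = 2902376448


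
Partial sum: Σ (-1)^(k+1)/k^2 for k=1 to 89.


S = 1 - 1/4 + 1/9 - 1/16 + 1/25 - 1/36 + 1/49 - 1/64 ± ...
= 0.8225
(Full series converges to +π²/12 ≈ +0.8225)

S_89 = 0.8225


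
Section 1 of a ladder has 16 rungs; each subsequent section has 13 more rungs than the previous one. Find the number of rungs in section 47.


aₙ = a₁ + (n-1)d
= 16 + (47-1)×13
= 16 + 598
= 614

a_47 = 614


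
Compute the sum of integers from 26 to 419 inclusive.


Σₖ₌26^419 k = Σₖ₌₁^419 k − Σₖ₌₁^25 k
= 419·420/2 − 25·26/2
= 87990 − 325 = 87665

Σk = 87665


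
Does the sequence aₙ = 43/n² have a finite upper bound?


a₁ = 43, a₂ = 43/4, a₃ = 43/9, ...
0 < aₙ ≤ 43 for all n ≥ 1
The sequence IS bounded

Bounded (0 < aₙ ≤ 43)


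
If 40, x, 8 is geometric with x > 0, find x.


GM = √(40×8) = √320 = 17.8885

GM = 17.8885


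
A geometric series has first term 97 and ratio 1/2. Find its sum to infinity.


S∞ = a₁/(1-r) = 97/(1 - 1/2)
= 97/(1/2)
= 194

S∞ = 194


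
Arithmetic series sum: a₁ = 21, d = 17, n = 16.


aₙ = 21 + (16-1)×17 = 276
Sₙ = n(a₁+aₙ)/2 = 16×(21+276)/2
= 16×297/2 = 2376

S_16 = 2376


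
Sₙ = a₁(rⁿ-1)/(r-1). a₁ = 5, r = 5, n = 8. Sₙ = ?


Sₙ = 5×(5^8 - 1)/(5 - 1)
= 5×(390625 - 1)/4
= 5×390624/4
= 488280

S_8 = 488280


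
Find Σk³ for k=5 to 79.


Σₖ₌5^79 k³ = [79·80/2]² − [4·5/2]²
= 9985600 − 100 = 9985500

Σk³ = 9985500


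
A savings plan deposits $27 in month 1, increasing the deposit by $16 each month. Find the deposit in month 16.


aₙ = a₁ + (n-1)d
= 27 + (16-1)×16
= 27 + 240
= 267

a_16 = 267


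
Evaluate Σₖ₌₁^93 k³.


n(n+1)/2 = 93×94/2 = 4371
Σk³ = 4371² = 19105641

Σk³ = 19105641


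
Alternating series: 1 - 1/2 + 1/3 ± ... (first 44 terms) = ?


S = 1 - 1/2 + 1/3 - 1/4 + 1/5 - 1/6 + 1/7 - 1/8 ± ...
= 0.6819
(Full series converges to +ln(2) ≈ +0.6931)

S_44 = 0.6819


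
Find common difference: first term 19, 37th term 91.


d = (aₙ - a₁)/(n-1)
= (91 - 19)/(37-1)
= 72/36 = 2

d = 2


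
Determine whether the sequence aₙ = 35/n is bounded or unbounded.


a₁ = 35, a₂ = 35/2, a₃ = 35/3, ...
0 < aₙ ≤ 35 for all n ≥ 1
Lower bound: 0, Upper bound: 35
The sequence IS bounded

Bounded (0 < aₙ ≤ 35)


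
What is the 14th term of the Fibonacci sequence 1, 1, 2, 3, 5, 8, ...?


Fibonacci sequence: 1, 1, 2, 3, 5, 8, 13, 21, 34, 55, 89, ...
F(14) = 377

F(14) = 377


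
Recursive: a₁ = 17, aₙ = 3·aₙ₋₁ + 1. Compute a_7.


Computing step by step:
a_1 = 17
a_2 = 52
a_3 = 157
a_4 = 472
a_5 = 1417
a_6 = 4252
a_7 = 12757


a_7 = 12757


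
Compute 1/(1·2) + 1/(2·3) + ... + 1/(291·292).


1/(k(k+1)) = 1/k - 1/(k+1) (partial fractions)
Telescoping: Σ = 1 - 1/292 = 291/292

Sum = 291/292


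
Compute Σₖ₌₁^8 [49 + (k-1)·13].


aₙ = 49 + (8-1)×13 = 140
Sₙ = n(a₁+aₙ)/2 = 8×(49+140)/2
= 8×189/2 = 756

S_8 = 756


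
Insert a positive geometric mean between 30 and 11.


GM = √(30×11) = √330 = 18.1659

GM = 18.1659


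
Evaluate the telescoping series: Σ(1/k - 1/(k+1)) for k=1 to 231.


Telescoping: adjacent terms cancel.
= 1/1 - 1/232
= 1 - 1/232 = 231/232

Sum = 231/232


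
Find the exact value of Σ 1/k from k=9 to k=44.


Σₖ₌9^44 1/k = 1/9 + 1/10 + 1/11 + ... + 1/44
= 15588182086317806089/9419588158802421600
≈ 1.6549

Sum = 15588182086317806089/9419588158802421600 ≈ 1.6549


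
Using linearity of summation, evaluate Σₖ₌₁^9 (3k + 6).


Σ(3k+6) = 3·Σk + 6·n
= 3·45 + 6·9
= 135 + 54 = 189

Σ = 189


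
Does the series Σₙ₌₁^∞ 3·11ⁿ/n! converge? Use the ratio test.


aₙ = 3·11^n/n!
a_{n+1}/aₙ = 11^(n+1)/(n+1)! × n!/11^n  (constant 3 cancels)
= 11/(n+1)
L = lim(n→∞) 11/(n+1) = 0
L < 1 → series CONVERGES

Converges (ratio test: L = 0 < 1)


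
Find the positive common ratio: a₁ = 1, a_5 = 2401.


r^(n-1) = aₙ/a₁
r^4 = 2401/1 = 2401
r = 2401^(1/4)
= ±7; taking r > 0 gives r = 7

r = 7


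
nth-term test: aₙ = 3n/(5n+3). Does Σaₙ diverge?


lim(n→∞) 3n/(5n+3) = 3/5 = 3/5  (divide numerator and denominator by n)
lim aₙ = 3/5 ≠ 0 → series DIVERGES

Diverges (lim aₙ = 3/5 ≠ 0)


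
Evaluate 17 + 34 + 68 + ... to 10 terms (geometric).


Sₙ = 17×(2^10 - 1)/(2 - 1)
= 17×(1024 - 1)/1
= 17×1023/1
= 17391

S_10 = 17391


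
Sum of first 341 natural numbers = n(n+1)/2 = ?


n(n+1)/2 = 341×342/2 = 116622/2 = 58311

Σk = 58311


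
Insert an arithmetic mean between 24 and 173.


AM = (24 + 173)/2 = 197/2 = 98.5

AM = 98.5


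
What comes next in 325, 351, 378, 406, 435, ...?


Pattern: triangular numbers: n(n+1)/2
Terms: 325, 351, 378, 406, 435
Next term = 465

Next term = 465


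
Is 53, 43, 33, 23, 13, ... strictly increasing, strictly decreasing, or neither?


Differences: -10, -10, -10, -10
All differences < 0 → strictly DECREASING

Monotonically decreasing


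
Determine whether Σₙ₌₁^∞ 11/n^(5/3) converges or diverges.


p-series test: Σ c/n^p converges if p > 1, diverges if p ≤ 1 (constant c > 0 doesn't affect convergence).
p = 5/3
5/3 > 1 → CONVERGES

Converges (p = 5/3 > 1)


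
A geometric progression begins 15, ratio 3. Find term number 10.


aₙ = a₁·r^(n-1)
= 15×3^9
= 15×19683
= 295245

a_10 = 295245


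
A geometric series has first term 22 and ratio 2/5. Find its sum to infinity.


S∞ = a₁/(1-r) = 22/(1 - 2/5)
= 22/(3/5)
= 110/3

S∞ = 110/3


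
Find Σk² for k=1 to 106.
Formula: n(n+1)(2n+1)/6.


n = 106
n(n+1)(2n+1)/6 = 106×107×213/6
= 2415846/6 = 402641

Σk² = 402641


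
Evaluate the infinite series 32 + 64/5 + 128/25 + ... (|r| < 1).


S∞ = a₁/(1-r) = 32/(1 - 2/5)
= 32/(3/5)
= 160/3

S∞ = 160/3


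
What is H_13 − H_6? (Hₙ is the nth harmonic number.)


Σₖ₌7^13 1/k = 1/7 + 1/8 + 1/9 + 1/10 + 1/11 + 1/12 + 1/13
= 263111/360360
≈ 0.7301

Sum = 263111/360360 ≈ 0.7301


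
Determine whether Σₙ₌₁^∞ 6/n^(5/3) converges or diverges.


p-series test: Σ c/n^p converges if p > 1, diverges if p ≤ 1 (constant c > 0 doesn't affect convergence).
p = 5/3
5/3 > 1 → CONVERGES

Converges (p = 5/3 > 1)


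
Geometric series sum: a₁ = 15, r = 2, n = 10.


Sₙ = 15×(2^10 - 1)/(2 - 1)
= 15×(1024 - 1)/1
= 15×1023/1
= 15345

S_10 = 15345


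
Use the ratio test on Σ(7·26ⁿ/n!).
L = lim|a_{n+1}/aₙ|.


aₙ = 7·26^n/n!
a_{n+1}/aₙ = 26^(n+1)/(n+1)! × n!/26^n  (constant 7 cancels)
= 26/(n+1)
L = lim(n→∞) 26/(n+1) = 0
L < 1 → series CONVERGES

Converges (ratio test: L = 0 < 1)


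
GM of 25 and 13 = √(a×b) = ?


GM = √(25×13) = √325 = 18.0278

GM = 18.0278


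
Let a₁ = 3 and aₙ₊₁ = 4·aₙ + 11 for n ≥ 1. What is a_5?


Computing step by step:
a_1 = 3
a_2 = 23
a_3 = 103
a_4 = 423
a_5 = 1703


a_5 = 1703


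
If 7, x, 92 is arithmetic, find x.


AM = (7 + 92)/2 = 99/2 = 49.5

AM = 49.5


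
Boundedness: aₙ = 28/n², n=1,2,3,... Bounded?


a₁ = 28, a₂ = 28/4, a₃ = 28/9, ...
0 < aₙ ≤ 28 for all n ≥ 1
The sequence IS bounded

Bounded (0 < aₙ ≤ 28)


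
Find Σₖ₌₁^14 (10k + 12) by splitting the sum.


Σ(10k+12) = 10·Σk + 12·n
= 10·105 + 12·14
= 1050 + 168 = 1218

Σ = 1218


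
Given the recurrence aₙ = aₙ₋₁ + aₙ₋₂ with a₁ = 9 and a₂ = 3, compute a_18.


Computing iteratively: 9, 3, 12, 15, 27, 42, 69, 111, 180, 291, 471, 762, ...
a_18 = 13674

a_18 = 13674


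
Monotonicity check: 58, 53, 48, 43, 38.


Differences: -5, -5, -5, -5
All differences < 0 → strictly DECREASING

Monotonically decreasing


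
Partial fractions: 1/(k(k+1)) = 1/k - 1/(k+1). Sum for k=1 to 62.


1/(k(k+1)) = 1/k - 1/(k+1) (partial fractions)
Telescoping: Σ = 1 - 1/63 = 62/63

Sum = 62/63


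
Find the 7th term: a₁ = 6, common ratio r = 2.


aₙ = a₁·r^(n-1)
= 6×2^6
= 6×64
= 384

a_7 = 384


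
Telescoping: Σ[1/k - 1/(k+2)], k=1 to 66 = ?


Telescoping with gap 2: two head and two tail terms survive.
= (1 + 1/2) - (1/67 + 1/68)
= 3/2 - 1/67 - 1/68 = 6699/4556

Sum = 6699/4556


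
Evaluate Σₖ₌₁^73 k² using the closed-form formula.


n = 73
n(n+1)(2n+1)/6 = 73×74×147/6
= 794094/6 = 132349

Σk² = 132349


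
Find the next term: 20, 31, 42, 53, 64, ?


Pattern: arithmetic (d=11)
Terms: 20, 31, 42, 53, 64
Next term = 75

Next term = 75


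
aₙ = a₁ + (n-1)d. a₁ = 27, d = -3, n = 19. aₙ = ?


aₙ = a₁ + (n-1)d
= 27 + (19-1)×-3
= 27 - 54
= -27

a_19 = -27


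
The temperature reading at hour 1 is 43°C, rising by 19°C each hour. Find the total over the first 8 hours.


aₙ = 43 + (8-1)×19 = 176
Sₙ = n(a₁+aₙ)/2 = 8×(43+176)/2
= 8×219/2 = 876

S_8 = 876


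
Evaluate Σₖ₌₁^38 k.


n(n+1)/2 = 38×39/2 = 1482/2 = 741

Σk = 741


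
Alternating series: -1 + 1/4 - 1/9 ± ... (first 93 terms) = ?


S = -1 + 1/4 - 1/9 + 1/16 - 1/25 + 1/36 - 1/49 + 1/64 ± ...
= -0.8225
(Full series converges to -π²/12 ≈ -0.8225)

S_93 = -0.8225


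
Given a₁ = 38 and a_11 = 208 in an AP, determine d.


d = (aₙ - a₁)/(n-1)
= (208 - 38)/(11-1)
= 170/10 = 17

d = 17


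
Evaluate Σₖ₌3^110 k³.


Σₖ₌3^110 k³ = [110·111/2]² − [2·3/2]²
= 37271025 − 9 = 37271016

Σk³ = 37271016


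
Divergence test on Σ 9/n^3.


lim(n→∞) 9/n^3 = 0
lim aₙ = 0 → nth-term test is INCONCLUSIVE
(Need other tests; this is actually a convergent p-series with p=3 > 1)

Inconclusive (lim aₙ = 0; need another test)


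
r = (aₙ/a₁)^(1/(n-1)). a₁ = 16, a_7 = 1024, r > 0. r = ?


r^(n-1) = aₙ/a₁
r^6 = 1024/16 = 64
r = 64^(1/6)
= ±2; taking r > 0 gives r = 2

r = 2


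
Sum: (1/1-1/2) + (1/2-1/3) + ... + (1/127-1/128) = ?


Telescoping: adjacent terms cancel.
= 1/1 - 1/128
= 1 - 1/128 = 127/128

Sum = 127/128


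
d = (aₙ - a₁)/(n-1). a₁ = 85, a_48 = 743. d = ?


d = (aₙ - a₁)/(n-1)
= (743 - 85)/(48-1)
= 658/47 = 14

d = 14


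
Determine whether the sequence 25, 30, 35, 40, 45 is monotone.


Differences: 5, 5, 5, 5
All differences > 0 → strictly INCREASING

Monotonically increasing


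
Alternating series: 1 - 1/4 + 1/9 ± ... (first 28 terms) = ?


S = 1 - 1/4 + 1/9 - 1/16 + 1/25 - 1/36 + 1/49 - 1/64 ± ...
= 0.8219
(Full series converges to +π²/12 ≈ +0.8225)

S_28 = 0.8219


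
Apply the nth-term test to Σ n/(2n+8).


lim(n→∞) n/(2n+8) = 1/2 = 1/2  (divide numerator and denominator by n)
lim aₙ = 1/2 ≠ 0 → series DIVERGES

Diverges (lim aₙ = 1/2 ≠ 0)


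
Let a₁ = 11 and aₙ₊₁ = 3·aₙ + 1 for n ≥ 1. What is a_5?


Computing step by step:
a_1 = 11
a_2 = 34
a_3 = 103
a_4 = 310
a_5 = 931


a_5 = 931


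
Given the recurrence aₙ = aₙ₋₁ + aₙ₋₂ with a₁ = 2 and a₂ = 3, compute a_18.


Computing iteratively: 2, 3, 5, 8, 13, 21, 34, 55, 89, 144, 233, 377, ...
a_18 = 6765

a_18 = 6765


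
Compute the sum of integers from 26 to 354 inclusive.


Σₖ₌26^354 k = Σₖ₌₁^354 k − Σₖ₌₁^25 k
= 354·355/2 − 25·26/2
= 62835 − 325 = 62510

Σk = 62510


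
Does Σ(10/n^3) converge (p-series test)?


p-series test: Σ c/n^p converges if p > 1, diverges if p ≤ 1 (constant c > 0 doesn't affect convergence).
p = 3
3 > 1 → CONVERGES

Converges (p = 3 > 1)


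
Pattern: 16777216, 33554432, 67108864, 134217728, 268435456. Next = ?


Pattern: powers of 2: 2ⁿ
Terms: 16777216, 33554432, 67108864, 134217728, 268435456
Next term = 536870912

Next term = 536870912


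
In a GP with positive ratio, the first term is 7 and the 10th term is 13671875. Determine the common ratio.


r^(n-1) = aₙ/a₁
r^9 = 13671875/7 = 1953125
r = 1953125^(1/9)
= 5

r = 5


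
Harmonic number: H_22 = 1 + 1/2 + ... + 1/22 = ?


H_22 = 1/1 + 1/2 + 1/3 + ... + 1/22
= 19093197/5173168
≈ 3.6908

H_22 = 19093197/5173168 ≈ 3.6908


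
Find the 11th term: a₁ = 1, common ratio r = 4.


aₙ = a₁·r^(n-1)
= 1×4^10
= 1×1048576
= 1048576

a_11 = 1048576


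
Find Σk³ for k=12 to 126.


Σₖ₌12^126 k³ = [126·127/2]² − [11·12/2]²
= 64016001 − 4356 = 64011645

Σk³ = 64011645


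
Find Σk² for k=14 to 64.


Σₖ₌14^64 k² = Σₖ₌₁^64 k² − Σₖ₌₁^13 k²
= 64·65·129/6 − 13·14·27/6
= 89440 − 819 = 88621

Σk² = 88621


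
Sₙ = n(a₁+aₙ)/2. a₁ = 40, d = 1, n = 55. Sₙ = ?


aₙ = 40 + (55-1)×1 = 94
Sₙ = n(a₁+aₙ)/2 = 55×(40+94)/2
= 55×134/2 = 3685

S_55 = 3685


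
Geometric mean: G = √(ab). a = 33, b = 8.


GM = √(33×8) = √264 = 16.2481

GM = 16.2481


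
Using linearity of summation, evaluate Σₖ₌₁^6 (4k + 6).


Σ(4k+6) = 4·Σk + 6·n
= 4·21 + 6·6
= 84 + 36 = 120

Σ = 120


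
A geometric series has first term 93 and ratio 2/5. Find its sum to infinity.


S∞ = a₁/(1-r) = 93/(1 - 2/5)
= 93/(3/5)
= 155

S∞ = 155


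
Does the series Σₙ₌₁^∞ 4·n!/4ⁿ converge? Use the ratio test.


aₙ = 4·n!/4^n
a_{n+1}/aₙ = (n+1)!/4^(n+1) × 4^n/n!  (constant 4 cancels)
= (n+1)/4
L = lim(n→∞) (n+1)/4 = ∞
L > 1 → series DIVERGES

Diverges (ratio test: L = ∞ > 1)


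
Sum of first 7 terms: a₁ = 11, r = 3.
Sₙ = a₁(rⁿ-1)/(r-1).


Sₙ = 11×(3^7 - 1)/(3 - 1)
= 11×(2187 - 1)/2
= 11×2186/2
= 12023

S_7 = 12023


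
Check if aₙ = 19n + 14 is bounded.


aₙ = 19n + 14 → as n→∞, aₙ→∞
No finite upper bound exists
The sequence is UNBOUNDED

Unbounded (aₙ → ∞ as n → ∞)


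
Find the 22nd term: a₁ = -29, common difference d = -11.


aₙ = a₁ + (n-1)d
= -29 + (22-1)×-11
= -29 - 231
= -260

a_22 = -260


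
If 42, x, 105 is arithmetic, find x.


AM = (42 + 105)/2 = 147/2 = 73.5

AM = 73.5


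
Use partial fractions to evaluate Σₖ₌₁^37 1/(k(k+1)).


1/(k(k+1)) = 1/k - 1/(k+1) (partial fractions)
Telescoping: Σ = 1 - 1/38 = 37/38

Sum = 37/38


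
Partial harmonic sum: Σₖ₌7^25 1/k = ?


Σₖ₌7^25 1/k = 1/7 + 1/8 + 1/9 + ... + 1/25
= 12189421207/8923714800
≈ 1.366

Sum = 12189421207/8923714800 ≈ 1.366


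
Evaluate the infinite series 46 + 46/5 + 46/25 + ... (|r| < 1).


S∞ = a₁/(1-r) = 46/(1 - 1/5)
= 46/(4/5)
= 115/2

S∞ = 115/2


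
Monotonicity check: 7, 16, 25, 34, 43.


Differences: 9, 9, 9, 9
All differences > 0 → strictly INCREASING

Monotonically increasing


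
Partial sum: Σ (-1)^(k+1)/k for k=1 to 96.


S = 1 - 1/2 + 1/3 - 1/4 + 1/5 - 1/6 + 1/7 - 1/8 ± ...
= 0.688
(Full series converges to +ln(2) ≈ +0.6931)

S_96 = 0.688


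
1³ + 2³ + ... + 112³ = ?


n(n+1)/2 = 112×113/2 = 6328
Σk³ = 6328² = 40043584

Σk³ = 40043584


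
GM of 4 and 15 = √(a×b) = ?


GM = √(4×15) = √60 = 7.746

GM = 7.746


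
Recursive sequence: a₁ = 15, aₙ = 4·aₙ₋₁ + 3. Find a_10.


Computing step by step:
a_1 = 15
a_2 = 63
a_3 = 255
a_4 = 1023
a_5 = 4095
a_6 = 16383
a_7 = 65535
a_8 = 262143
a_9 = 1048575
a_10 = 4194303


a_10 = 4194303


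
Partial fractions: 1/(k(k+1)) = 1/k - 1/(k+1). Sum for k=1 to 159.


1/(k(k+1)) = 1/k - 1/(k+1) (partial fractions)
Telescoping: Σ = 1 - 1/160 = 159/160

Sum = 159/160


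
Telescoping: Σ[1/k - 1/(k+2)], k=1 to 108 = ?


Telescoping with gap 2: two head and two tail terms survive.
= (1 + 1/2) - (1/109 + 1/110)
= 3/2 - 1/109 - 1/110 = 8883/5995

Sum = 8883/5995


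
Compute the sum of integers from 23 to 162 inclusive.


Σₖ₌23^162 k = Σₖ₌₁^162 k − Σₖ₌₁^22 k
= 162·163/2 − 22·23/2
= 13203 − 253 = 12950

Σk = 12950


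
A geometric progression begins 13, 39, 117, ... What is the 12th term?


aₙ = a₁·r^(n-1)
= 13×3^11
= 13×177147
= 2302911

a_12 = 2302911


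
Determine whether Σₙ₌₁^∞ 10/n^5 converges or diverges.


p-series test: Σ c/n^p converges if p > 1, diverges if p ≤ 1 (constant c > 0 doesn't affect convergence).
p = 5
5 > 1 → CONVERGES

Converges (p = 5 > 1)


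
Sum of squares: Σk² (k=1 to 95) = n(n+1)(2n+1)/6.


n = 95
n(n+1)(2n+1)/6 = 95×96×191/6
= 1741920/6 = 290320

Σk² = 290320


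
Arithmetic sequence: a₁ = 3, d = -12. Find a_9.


aₙ = a₁ + (n-1)d
= 3 + (9-1)×-12
= 3 - 96
= -93

a_9 = -93


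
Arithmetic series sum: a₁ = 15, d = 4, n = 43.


aₙ = 15 + (43-1)×4 = 183
Sₙ = n(a₁+aₙ)/2 = 43×(15+183)/2
= 43×198/2 = 4257

S_43 = 4257


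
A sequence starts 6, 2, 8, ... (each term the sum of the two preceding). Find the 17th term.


Computing iteratively: 6, 2, 8, 10, 18, 28, 46, 74, 120, 194, 314, 508, ...
a_17 = 5634

a_17 = 5634


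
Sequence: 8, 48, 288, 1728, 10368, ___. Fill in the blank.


Pattern: geometric (r=6)
Terms: 8, 48, 288, 1728, 10368
Next term = 62208

Next term = 62208


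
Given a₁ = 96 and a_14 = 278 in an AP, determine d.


d = (aₙ - a₁)/(n-1)
= (278 - 96)/(14-1)
= 182/13 = 14

d = 14


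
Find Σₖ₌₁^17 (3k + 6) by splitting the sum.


Σ(3k+6) = 3·Σk + 6·n
= 3·153 + 6·17
= 459 + 102 = 561

Σ = 561


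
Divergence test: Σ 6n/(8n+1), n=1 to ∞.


lim(n→∞) 6n/(8n+1) = 6/8 = 3/4  (divide numerator and denominator by n)
lim aₙ = 3/4 ≠ 0 → series DIVERGES

Diverges (lim aₙ = 3/4 ≠ 0)


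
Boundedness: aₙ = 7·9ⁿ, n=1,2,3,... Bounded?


aₙ = 7·9ⁿ → as n→∞, aₙ→∞ (since base 9 > 1)
No finite upper bound exists
The sequence is UNBOUNDED

Unbounded (aₙ → ∞ as n → ∞)


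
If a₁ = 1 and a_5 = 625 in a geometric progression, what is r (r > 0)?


r^(n-1) = aₙ/a₁
r^4 = 625/1 = 625
r = 625^(1/4)
= ±5; taking r > 0 gives r = 5

r = 5


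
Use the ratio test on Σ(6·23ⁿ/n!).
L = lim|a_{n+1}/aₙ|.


aₙ = 6·23^n/n!
a_{n+1}/aₙ = 23^(n+1)/(n+1)! × n!/23^n  (constant 6 cancels)
= 23/(n+1)
L = lim(n→∞) 23/(n+1) = 0
L < 1 → series CONVERGES

Converges (ratio test: L = 0 < 1)


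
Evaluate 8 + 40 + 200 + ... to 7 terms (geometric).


Sₙ = 8×(5^7 - 1)/(5 - 1)
= 8×(78125 - 1)/4
= 8×78124/4
= 156248

S_7 = 156248


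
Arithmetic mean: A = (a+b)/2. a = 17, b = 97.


AM = (17 + 97)/2 = 114/2 = 57

AM = 57


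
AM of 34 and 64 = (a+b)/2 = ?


AM = (34 + 64)/2 = 98/2 = 49

AM = 49


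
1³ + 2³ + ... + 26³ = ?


n(n+1)/2 = 26×27/2 = 351
Σk³ = 351² = 123201

Σk³ = 123201


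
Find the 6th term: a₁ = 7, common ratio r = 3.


aₙ = a₁·r^(n-1)
= 7×3^5
= 7×243
= 1701

a_6 = 1701


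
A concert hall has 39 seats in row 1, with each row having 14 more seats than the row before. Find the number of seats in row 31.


aₙ = a₁ + (n-1)d
= 39 + (31-1)×14
= 39 + 420
= 459

a_31 = 459


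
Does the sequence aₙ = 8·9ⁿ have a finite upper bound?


aₙ = 8·9ⁿ → as n→∞, aₙ→∞ (since base 9 > 1)
No finite upper bound exists
The sequence is UNBOUNDED

Unbounded (aₙ → ∞ as n → ∞)


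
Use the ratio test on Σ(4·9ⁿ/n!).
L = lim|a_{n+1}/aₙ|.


aₙ = 4·9^n/n!
a_{n+1}/aₙ = 9^(n+1)/(n+1)! × n!/9^n  (constant 4 cancels)
= 9/(n+1)
L = lim(n→∞) 9/(n+1) = 0
L < 1 → series CONVERGES

Converges (ratio test: L = 0 < 1)


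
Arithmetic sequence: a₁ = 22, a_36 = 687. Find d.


d = (aₙ - a₁)/(n-1)
= (687 - 22)/(36-1)
= 665/35 = 19

d = 19


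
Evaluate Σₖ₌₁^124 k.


n(n+1)/2 = 124×125/2 = 15500/2 = 7750

Σk = 7750


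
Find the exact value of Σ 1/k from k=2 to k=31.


Σₖ₌2^31 1/k = 1/2 + 1/3 + 1/4 + ... + 1/31
= 218572480850557/72201776446800
≈ 3.0272

Sum = 218572480850557/72201776446800 ≈ 3.0272


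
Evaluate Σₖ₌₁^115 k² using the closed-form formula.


n = 115
n(n+1)(2n+1)/6 = 115×116×231/6
= 3081540/6 = 513590

Σk² = 513590


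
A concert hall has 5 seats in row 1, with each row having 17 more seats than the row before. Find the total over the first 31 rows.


aₙ = 5 + (31-1)×17 = 515
Sₙ = n(a₁+aₙ)/2 = 31×(5+515)/2
= 31×520/2 = 8060

S_31 = 8060


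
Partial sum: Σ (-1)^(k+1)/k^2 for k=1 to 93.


S = 1 - 1/4 + 1/9 - 1/16 + 1/25 - 1/36 + 1/49 - 1/64 ± ...
= 0.8225
(Full series converges to +π²/12 ≈ +0.8225)

S_93 = 0.8225


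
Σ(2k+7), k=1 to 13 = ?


Σ(2k+7) = 2·Σk + 7·n
= 2·91 + 7·13
= 182 + 91 = 273

Σ = 273


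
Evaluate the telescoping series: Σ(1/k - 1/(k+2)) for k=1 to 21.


Telescoping with gap 2: two head and two tail terms survive.
= (1 + 1/2) - (1/22 + 1/23)
= 3/2 - 1/22 - 1/23 = 357/253

Sum = 357/253


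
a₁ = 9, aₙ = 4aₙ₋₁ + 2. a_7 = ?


Computing step by step:
a_1 = 9
a_2 = 38
a_3 = 154
a_4 = 618
a_5 = 2474
a_6 = 9898
a_7 = 39594


a_7 = 39594


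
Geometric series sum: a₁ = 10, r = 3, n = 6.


Sₙ = 10×(3^6 - 1)/(3 - 1)
= 10×(729 - 1)/2
= 10×728/2
= 3640

S_6 = 3640


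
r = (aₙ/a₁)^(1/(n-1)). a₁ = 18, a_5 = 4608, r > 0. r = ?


r^(n-1) = aₙ/a₁
r^4 = 4608/18 = 256
r = 256^(1/4)
= ±4; taking r > 0 gives r = 4

r = 4


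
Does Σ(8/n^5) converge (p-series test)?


p-series test: Σ c/n^p converges if p > 1, diverges if p ≤ 1 (constant c > 0 doesn't affect convergence).
p = 5
5 > 1 → CONVERGES

Converges (p = 5 > 1)


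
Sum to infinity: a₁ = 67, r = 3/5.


S∞ = a₁/(1-r) = 67/(1 - 3/5)
= 67/(2/5)
= 335/2

S∞ = 335/2


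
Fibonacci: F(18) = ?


Fibonacci sequence: 1, 1, 2, 3, 5, 8, 13, 21, 34, 55, 89, ...
F(18) = 2584

F(18) = 2584


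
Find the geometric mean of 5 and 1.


GM = √(5×1) = √5 = 2.2361

GM = 2.2361


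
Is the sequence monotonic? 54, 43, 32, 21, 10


Differences: -11, -11, -11, -11
All differences < 0 → strictly DECREASING

Monotonically decreasing


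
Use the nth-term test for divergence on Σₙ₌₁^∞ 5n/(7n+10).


lim(n→∞) 5n/(7n+10) = 5/7 = 5/7  (divide numerator and denominator by n)
lim aₙ = 5/7 ≠ 0 → series DIVERGES

Diverges (lim aₙ = 5/7 ≠ 0)


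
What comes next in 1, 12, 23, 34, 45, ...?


Pattern: arithmetic (d=11)
Terms: 1, 12, 23, 34, 45
Next term = 56

Next term = 56


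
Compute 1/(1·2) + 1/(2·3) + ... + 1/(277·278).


1/(k(k+1)) = 1/k - 1/(k+1) (partial fractions)
Telescoping: Σ = 1 - 1/278 = 277/278

Sum = 277/278


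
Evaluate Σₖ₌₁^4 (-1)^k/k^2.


S = -1 + 1/4 - 1/9 + 1/16
= -0.7986
(Full series converges to -π²/12 ≈ -0.8225)

S_4 = -0.7986


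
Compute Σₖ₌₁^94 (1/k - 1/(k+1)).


Telescoping: adjacent terms cancel.
= 1/1 - 1/95
= 1 - 1/95 = 94/95

Sum = 94/95


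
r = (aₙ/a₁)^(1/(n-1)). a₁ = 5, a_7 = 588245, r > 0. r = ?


r^(n-1) = aₙ/a₁
r^6 = 588245/5 = 117649
r = 117649^(1/6)
= ±7; taking r > 0 gives r = 7

r = 7


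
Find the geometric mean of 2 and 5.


GM = √(2×5) = √10 = 3.1623

GM = 3.1623


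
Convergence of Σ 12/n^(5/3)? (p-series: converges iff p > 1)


p-series test: Σ c/n^p converges if p > 1, diverges if p ≤ 1 (constant c > 0 doesn't affect convergence).
p = 5/3
5/3 > 1 → CONVERGES

Converges (p = 5/3 > 1)


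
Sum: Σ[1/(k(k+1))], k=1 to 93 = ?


1/(k(k+1)) = 1/k - 1/(k+1) (partial fractions)
Telescoping: Σ = 1 - 1/94 = 93/94

Sum = 93/94


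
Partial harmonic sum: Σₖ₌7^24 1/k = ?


Σₖ₌7^24 1/k = 1/7 + 1/8 + 1/9 + ... + 1/24
= 2366494523/1784742960
≈ 1.326

Sum = 2366494523/1784742960 ≈ 1.326


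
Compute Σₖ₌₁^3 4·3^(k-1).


Sₙ = 4×(3^3 - 1)/(3 - 1)
= 4×(27 - 1)/2
= 4×26/2
= 52

S_3 = 52


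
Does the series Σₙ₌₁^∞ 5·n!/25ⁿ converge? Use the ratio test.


aₙ = 5·n!/25^n
a_{n+1}/aₙ = (n+1)!/25^(n+1) × 25^n/n!  (constant 5 cancels)
= (n+1)/25
L = lim(n→∞) (n+1)/25 = ∞
L > 1 → series DIVERGES

Diverges (ratio test: L = ∞ > 1)


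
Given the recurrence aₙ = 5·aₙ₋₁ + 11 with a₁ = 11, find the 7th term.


Computing step by step:
a_1 = 11
a_2 = 66
a_3 = 341
a_4 = 1716
a_5 = 8591
a_6 = 42966
a_7 = 214841


a_7 = 214841


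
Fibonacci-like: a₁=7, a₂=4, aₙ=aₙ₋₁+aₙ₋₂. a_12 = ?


Computing iteratively: 7, 4, 11, 15, 26, 41, 67, 108, 175, 283, 458, 741
a_12 = 741

a_12 = 741


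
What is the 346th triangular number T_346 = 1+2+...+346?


n(n+1)/2 = 346×347/2 = 120062/2 = 60031

Σk = 60031


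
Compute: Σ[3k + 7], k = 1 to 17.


Σ(3k+7) = 3·Σk + 7·n
= 3·153 + 7·17
= 459 + 119 = 578

Σ = 578


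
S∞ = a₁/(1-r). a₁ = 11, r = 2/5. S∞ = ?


S∞ = a₁/(1-r) = 11/(1 - 2/5)
= 11/(3/5)
= 55/3

S∞ = 55/3


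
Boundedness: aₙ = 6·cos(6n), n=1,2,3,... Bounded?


For all n, -1 ≤ cos(6n) ≤ 1, so -6 ≤ 6·cos(6n) ≤ 6
Lower bound: -6, Upper bound: 6
The sequence IS bounded

Bounded (-6 ≤ aₙ ≤ 6)


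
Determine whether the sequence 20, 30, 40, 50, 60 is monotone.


Differences: 10, 10, 10, 10
All differences > 0 → strictly INCREASING

Monotonically increasing


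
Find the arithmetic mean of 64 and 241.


AM = (64 + 241)/2 = 305/2 = 152.5

AM = 152.5


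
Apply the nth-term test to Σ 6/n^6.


lim(n→∞) 6/n^6 = 0
lim aₙ = 0 → nth-term test is INCONCLUSIVE
(Need other tests; this is actually a convergent p-series with p=6 > 1)

Inconclusive (lim aₙ = 0; need another test)


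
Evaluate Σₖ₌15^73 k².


Σₖ₌15^73 k² = Σₖ₌₁^73 k² − Σₖ₌₁^14 k²
= 73·74·147/6 − 14·15·29/6
= 132349 − 1015 = 131334

Σk² = 131334


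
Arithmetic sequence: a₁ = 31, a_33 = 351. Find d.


d = (aₙ - a₁)/(n-1)
= (351 - 31)/(33-1)
= 320/32 = 10

d = 10


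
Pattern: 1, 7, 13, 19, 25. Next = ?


Pattern: arithmetic (d=6)
Terms: 1, 7, 13, 19, 25
Next term = 31

Next term = 31


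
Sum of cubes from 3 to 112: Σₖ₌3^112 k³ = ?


Σₖ₌3^112 k³ = [112·113/2]² − [2·3/2]²
= 40043584 − 9 = 40043575

Σk³ = 40043575


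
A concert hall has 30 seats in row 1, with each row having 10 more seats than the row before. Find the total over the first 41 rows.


aₙ = 30 + (41-1)×10 = 430
Sₙ = n(a₁+aₙ)/2 = 41×(30+430)/2
= 41×460/2 = 9430

S_41 = 9430


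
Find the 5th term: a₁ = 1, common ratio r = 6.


aₙ = a₁·r^(n-1)
= 1×6^4
= 1×1296
= 1296

a_5 = 1296


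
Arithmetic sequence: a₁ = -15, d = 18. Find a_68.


aₙ = a₁ + (n-1)d
= -15 + (68-1)×18
= -15 + 1206
= 1191

a_68 = 1191


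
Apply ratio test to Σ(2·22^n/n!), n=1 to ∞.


aₙ = 2·22^n/n!
a_{n+1}/aₙ = 22^(n+1)/(n+1)! × n!/22^n  (constant 2 cancels)
= 22/(n+1)
L = lim(n→∞) 22/(n+1) = 0
L < 1 → series CONVERGES

Converges (ratio test: L = 0 < 1)


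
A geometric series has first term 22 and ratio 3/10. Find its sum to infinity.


S∞ = a₁/(1-r) = 22/(1 - 3/10)
= 22/(7/10)
= 220/7

S∞ = 220/7


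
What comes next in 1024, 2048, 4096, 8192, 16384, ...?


Pattern: powers of 2: 2ⁿ
Terms: 1024, 2048, 4096, 8192, 16384
Next term = 32768

Next term = 32768


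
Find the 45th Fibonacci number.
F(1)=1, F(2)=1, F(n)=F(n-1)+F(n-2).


Fibonacci sequence: 1, 1, 2, 3, 5, 8, 13, 21, 34, 55, 89, ...
F(45) = 1134903170

F(45) = 1134903170


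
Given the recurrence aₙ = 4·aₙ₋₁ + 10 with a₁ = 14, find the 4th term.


Computing step by step:
a_1 = 14
a_2 = 66
a_3 = 274
a_4 = 1106


a_4 = 1106


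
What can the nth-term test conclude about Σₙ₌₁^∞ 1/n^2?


lim(n→∞) 1/n^2 = 0
lim aₙ = 0 → nth-term test is INCONCLUSIVE
(Need other tests; this is actually a convergent p-series with p=2 > 1)

Inconclusive (lim aₙ = 0; need another test)


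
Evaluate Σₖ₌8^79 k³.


Σₖ₌8^79 k³ = [79·80/2]² − [7·8/2]²
= 9985600 − 784 = 9984816

Σk³ = 9984816


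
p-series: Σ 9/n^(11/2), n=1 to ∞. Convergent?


p-series test: Σ c/n^p converges if p > 1, diverges if p ≤ 1 (constant c > 0 doesn't affect convergence).
p = 11/2
11/2 > 1 → CONVERGES

Converges (p = 11/2 > 1)


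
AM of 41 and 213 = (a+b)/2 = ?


AM = (41 + 213)/2 = 254/2 = 127

AM = 127


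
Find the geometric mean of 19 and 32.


GM = √(19×32) = √608 = 24.6577

GM = 24.6577


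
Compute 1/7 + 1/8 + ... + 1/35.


Σₖ₌7^35 1/k = 1/7 + 1/8 + 1/9 + ... + 1/35
= 22274660489989/13127595717600
≈ 1.6968

Sum = 22274660489989/13127595717600 ≈ 1.6968


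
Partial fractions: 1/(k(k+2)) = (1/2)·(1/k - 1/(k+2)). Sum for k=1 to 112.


1/(k(k+2)) = (1/2)·(1/k - 1/(k+2)) (partial fractions)
Telescoping: Σ = (1/2)·(1 + 1/2 - 1/113 - 1/114) = 4774/6441

Sum = 4774/6441


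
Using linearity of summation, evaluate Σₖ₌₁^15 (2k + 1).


Σ(2k+1) = 2·Σk + 1·n
= 2·120 + 1·15
= 240 + 15 = 255

Σ = 255


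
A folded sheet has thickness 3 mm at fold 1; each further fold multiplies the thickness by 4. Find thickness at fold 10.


aₙ = a₁·r^(n-1)
= 3×4^9
= 3×262144
= 786432

a_10 = 786432


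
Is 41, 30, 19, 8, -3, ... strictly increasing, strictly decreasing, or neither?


Differences: -11, -11, -11, -11
All differences < 0 → strictly DECREASING

Monotonically decreasing


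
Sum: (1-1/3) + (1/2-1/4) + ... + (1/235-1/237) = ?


Telescoping with gap 2: two head and two tail terms survive.
= (1 + 1/2) - (1/236 + 1/237)
= 3/2 - 1/236 - 1/237 = 83425/55932

Sum = 83425/55932


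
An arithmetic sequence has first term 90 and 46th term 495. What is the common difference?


d = (aₙ - a₁)/(n-1)
= (495 - 90)/(46-1)
= 405/45 = 9

d = 9


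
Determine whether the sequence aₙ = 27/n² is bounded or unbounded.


a₁ = 27, a₂ = 27/4, a₃ = 27/9, ...
0 < aₙ ≤ 27 for all n ≥ 1
The sequence IS bounded

Bounded (0 < aₙ ≤ 27)


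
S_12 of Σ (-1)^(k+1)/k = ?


S = 1 - 1/2 + 1/3 - 1/4 + 1/5 - 1/6 + 1/7 - 1/8 ± ...
= 0.6532
(Full series converges to +ln(2) ≈ +0.6931)

S_12 = 0.6532


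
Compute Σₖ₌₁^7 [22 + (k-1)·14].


aₙ = 22 + (7-1)×14 = 106
Sₙ = n(a₁+aₙ)/2 = 7×(22+106)/2
= 7×128/2 = 448

S_7 = 448


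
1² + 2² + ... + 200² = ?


n = 200
n(n+1)(2n+1)/6 = 200×201×401/6
= 16120200/6 = 2686700

Σk² = 2686700


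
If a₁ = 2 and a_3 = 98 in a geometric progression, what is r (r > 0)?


r^(n-1) = aₙ/a₁
r^2 = 98/2 = 49
r = 49^(1/2)
= ±7; taking r > 0 gives r = 7

r = 7


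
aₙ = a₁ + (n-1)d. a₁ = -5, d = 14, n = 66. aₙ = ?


aₙ = a₁ + (n-1)d
= -5 + (66-1)×14
= -5 + 910
= 905

a_66 = 905


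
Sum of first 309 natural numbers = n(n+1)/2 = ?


n(n+1)/2 = 309×310/2 = 95790/2 = 47895

Σk = 47895


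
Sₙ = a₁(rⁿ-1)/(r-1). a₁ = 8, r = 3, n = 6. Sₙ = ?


Sₙ = 8×(3^6 - 1)/(3 - 1)
= 8×(729 - 1)/2
= 8×728/2
= 2912

S_6 = 2912


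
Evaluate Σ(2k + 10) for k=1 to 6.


Σ(2k+10) = 2·Σk + 10·n
= 2·21 + 10·6
= 42 + 60 = 102

Σ = 102


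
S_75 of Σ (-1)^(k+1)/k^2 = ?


S = 1 - 1/4 + 1/9 - 1/16 + 1/25 - 1/36 + 1/49 - 1/64 ± ...
= 0.8226
(Full series converges to +π²/12 ≈ +0.8225)

S_75 = 0.8226


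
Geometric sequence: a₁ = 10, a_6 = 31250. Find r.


r^(n-1) = aₙ/a₁
r^5 = 31250/10 = 3125
r = 3125^(1/5)
= 5

r = 5


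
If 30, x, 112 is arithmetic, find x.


AM = (30 + 112)/2 = 142/2 = 71

AM = 71


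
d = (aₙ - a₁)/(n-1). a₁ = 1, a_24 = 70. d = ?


d = (aₙ - a₁)/(n-1)
= (70 - 1)/(24-1)
= 69/23 = 3

d = 3


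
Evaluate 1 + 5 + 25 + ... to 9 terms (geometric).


Sₙ = 1×(5^9 - 1)/(5 - 1)
= 1×(1953125 - 1)/4
= 1×1953124/4
= 488281

S_9 = 488281


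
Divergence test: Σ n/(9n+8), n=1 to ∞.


lim(n→∞) n/(9n+8) = 1/9 = 1/9  (divide numerator and denominator by n)
lim aₙ = 1/9 ≠ 0 → series DIVERGES

Diverges (lim aₙ = 1/9 ≠ 0)


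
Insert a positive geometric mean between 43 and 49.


GM = √(43×49) = √2107 = 45.9021

GM = 45.9021


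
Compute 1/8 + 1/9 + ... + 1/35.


Σₖ₌8^35 1/k = 1/8 + 1/9 + 1/10 + ... + 1/35
= 2914184239027/1875370816800
≈ 1.5539

Sum = 2914184239027/1875370816800 ≈ 1.5539


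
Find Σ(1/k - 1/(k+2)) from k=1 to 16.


Telescoping with gap 2: two head and two tail terms survive.
= (1 + 1/2) - (1/17 + 1/18)
= 3/2 - 1/17 - 1/18 = 212/153

Sum = 212/153


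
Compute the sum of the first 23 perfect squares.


n = 23
n(n+1)(2n+1)/6 = 23×24×47/6
= 25944/6 = 4324

Σk² = 4324


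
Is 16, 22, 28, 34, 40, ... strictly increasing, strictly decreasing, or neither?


Differences: 6, 6, 6, 6
All differences > 0 → strictly INCREASING

Monotonically increasing


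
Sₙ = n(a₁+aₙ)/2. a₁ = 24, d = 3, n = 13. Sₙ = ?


aₙ = 24 + (13-1)×3 = 60
Sₙ = n(a₁+aₙ)/2 = 13×(24+60)/2
= 13×84/2 = 546

S_13 = 546


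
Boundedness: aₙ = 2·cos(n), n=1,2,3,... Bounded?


For all n, -1 ≤ cos(n) ≤ 1, so -2 ≤ 2·cos(n) ≤ 2
Lower bound: -2, Upper bound: 2
The sequence IS bounded

Bounded (-2 ≤ aₙ ≤ 2)


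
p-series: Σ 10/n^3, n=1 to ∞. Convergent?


p-series test: Σ c/n^p converges if p > 1, diverges if p ≤ 1 (constant c > 0 doesn't affect convergence).
p = 3
3 > 1 → CONVERGES

Converges (p = 3 > 1)


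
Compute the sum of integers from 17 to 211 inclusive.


Σₖ₌17^211 k = Σₖ₌₁^211 k − Σₖ₌₁^16 k
= 211·212/2 − 16·17/2
= 22366 − 136 = 22230

Σk = 22230


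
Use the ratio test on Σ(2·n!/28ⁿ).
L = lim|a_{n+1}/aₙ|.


aₙ = 2·n!/28^n
a_{n+1}/aₙ = (n+1)!/28^(n+1) × 28^n/n!  (constant 2 cancels)
= (n+1)/28
L = lim(n→∞) (n+1)/28 = ∞
L > 1 → series DIVERGES

Diverges (ratio test: L = ∞ > 1)


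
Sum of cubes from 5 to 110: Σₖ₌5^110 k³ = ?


Σₖ₌5^110 k³ = [110·111/2]² − [4·5/2]²
= 37271025 − 100 = 37270925

Σk³ = 37270925


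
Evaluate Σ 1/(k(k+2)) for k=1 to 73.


1/(k(k+2)) = (1/2)·(1/k - 1/(k+2)) (partial fractions)
Telescoping: Σ = (1/2)·(1 + 1/2 - 1/74 - 1/75) = 2044/2775

Sum = 2044/2775


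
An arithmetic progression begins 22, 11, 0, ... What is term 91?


aₙ = a₁ + (n-1)d
= 22 + (91-1)×-11
= 22 - 990
= -968

a_91 = -968
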